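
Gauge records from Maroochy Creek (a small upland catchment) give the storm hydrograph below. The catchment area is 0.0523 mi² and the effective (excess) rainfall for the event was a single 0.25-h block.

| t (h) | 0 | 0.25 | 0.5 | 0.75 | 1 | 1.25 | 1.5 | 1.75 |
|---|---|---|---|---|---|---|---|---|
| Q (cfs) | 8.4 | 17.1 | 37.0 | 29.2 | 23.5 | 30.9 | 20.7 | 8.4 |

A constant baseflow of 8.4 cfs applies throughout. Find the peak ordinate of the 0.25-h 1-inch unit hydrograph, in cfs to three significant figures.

Direct runoff: 0.0, 8.7, 28.6, 20.8, 15.1, 22.5, 12.3, 0.0 cfs; ΣQ_DR = 108.0 cfs, peak = 28.6 cfs.
Runoff depth d = ΣQ_DR·Δt / A = 108.0 × 900 / (0.0523 mi²) = 0.8000 in.
The 1-inch UH is the DRH scaled by (1 in)/d, so U_p = 28.6 × 1/0.8000 = 35.8 cfs.

U_p ≈ 35.8 cfs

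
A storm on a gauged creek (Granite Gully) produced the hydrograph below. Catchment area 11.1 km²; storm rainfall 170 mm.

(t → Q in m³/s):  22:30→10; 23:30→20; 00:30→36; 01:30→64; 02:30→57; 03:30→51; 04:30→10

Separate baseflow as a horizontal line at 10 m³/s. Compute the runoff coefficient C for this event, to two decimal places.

ΣQ_DR = 178.0 m³/s; V = ΣQ_DR·Δt = 6.408 × 10^5 m³.
Runoff depth d = V / A = 57.73 mm.
C = d / P = 57.73 / 170 = 0.34.

C ≈ 0.34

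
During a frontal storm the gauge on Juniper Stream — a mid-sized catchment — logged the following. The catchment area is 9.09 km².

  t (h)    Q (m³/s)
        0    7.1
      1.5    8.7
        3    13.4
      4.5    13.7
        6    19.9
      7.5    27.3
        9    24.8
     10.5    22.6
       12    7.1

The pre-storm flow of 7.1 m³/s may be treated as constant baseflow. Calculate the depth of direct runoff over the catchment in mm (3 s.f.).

d ≈ 47.9 mm

Direct runoff: 0.0, 1.6, 6.3, 6.6, 12.8, 20.2, 17.7, 15.5, 0.0 m³/s; ΣQ_DR = 80.70 m³/s.
V = ΣQ_DR · Δt = 80.70 × 5400 s = 4.358 × 10^5 m³.
Over A = 9.09 km², depth = V / A = 47.9 mm.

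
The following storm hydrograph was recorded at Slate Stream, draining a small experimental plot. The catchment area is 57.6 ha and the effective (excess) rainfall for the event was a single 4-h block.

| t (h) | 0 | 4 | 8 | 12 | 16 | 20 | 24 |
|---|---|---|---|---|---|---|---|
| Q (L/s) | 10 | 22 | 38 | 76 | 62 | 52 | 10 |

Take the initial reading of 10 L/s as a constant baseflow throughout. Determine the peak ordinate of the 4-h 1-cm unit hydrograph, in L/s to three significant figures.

Direct runoff: 0.0, 12.0, 28.0, 66.0, 52.0, 42.0, 0.0 L/s; ΣQ_DR = 200.0 L/s, peak = 66.0 L/s.
Runoff depth d = ΣQ_DR·Δt / A = 200.0 × 14400 / (57.6 ha) = 5.000 mm.
The 1-cm UH is the DRH scaled by (10 mm)/d, so U_p = 66.0 × 10/5.000 = 132 L/s.

U_p ≈ 132 L/s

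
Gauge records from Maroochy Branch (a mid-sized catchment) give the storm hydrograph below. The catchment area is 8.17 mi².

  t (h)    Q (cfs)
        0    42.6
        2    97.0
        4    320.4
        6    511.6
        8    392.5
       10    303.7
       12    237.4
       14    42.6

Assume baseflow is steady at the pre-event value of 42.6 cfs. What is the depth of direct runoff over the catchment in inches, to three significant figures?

Direct runoff: 0.0, 54.4, 277.8, 469.0, 349.9, 261.1, 194.8, 0.0 cfs; ΣQ_DR = 1607 cfs.
V = ΣQ_DR · Δt = 1607 × 7200 s = 1.157 × 10^7 ft³.
Over A = 8.17 mi², depth = V / A = 0.610 in.

d ≈ 0.610 in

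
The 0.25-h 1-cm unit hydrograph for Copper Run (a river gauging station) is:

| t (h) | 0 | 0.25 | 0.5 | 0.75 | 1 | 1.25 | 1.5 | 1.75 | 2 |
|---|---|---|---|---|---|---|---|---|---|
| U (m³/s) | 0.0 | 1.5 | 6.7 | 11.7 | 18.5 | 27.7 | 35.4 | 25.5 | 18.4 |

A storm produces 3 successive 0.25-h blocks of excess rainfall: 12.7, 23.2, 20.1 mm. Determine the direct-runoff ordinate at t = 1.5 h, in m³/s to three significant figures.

By discrete convolution, Q_j = Σ (P_i / 10 mm) · U_{j−i}.
At t = 1.5 h (j=6): Q = (12.7/10)·35.4 + (23.2/10)·27.7 + (20.1/10)·18.5 = 146 m³/s.

Q ≈ 146 m³/s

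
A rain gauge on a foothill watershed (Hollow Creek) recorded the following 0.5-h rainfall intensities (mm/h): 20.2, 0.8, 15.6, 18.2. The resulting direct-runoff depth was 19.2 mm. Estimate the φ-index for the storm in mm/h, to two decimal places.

Only the 3 blocks with intensity above φ contribute runoff: 20.2, 15.6, 18.2 mm/h.
Σ(I−φ)·Δt = d  ⇒  (20.2+15.6+18.2 − 3φ)·0.5 = 19.2
φ = (54.00 − 19.2/0.5) / 3 = 5.20 mm/h.

φ ≈ 5.20 mm/h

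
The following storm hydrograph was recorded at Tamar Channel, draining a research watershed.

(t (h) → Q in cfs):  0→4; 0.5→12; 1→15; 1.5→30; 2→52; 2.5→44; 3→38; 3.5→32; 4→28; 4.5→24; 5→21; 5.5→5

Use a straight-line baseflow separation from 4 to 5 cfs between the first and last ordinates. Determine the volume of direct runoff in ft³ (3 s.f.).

V ≈ 4.52 × 10^5 ft³

Direct-runoff ordinates (Q − Q_b): 0.00, 7.91, 10.82, 25.73, 47.64, 39.55, 33.45, 27.36, 23.27, 19.18, 16.09, 0.00 cfs.
ΣQ_DR = 251.0 cfs.
With Δt = 0.5 h = 1800 s, V = ΣQ_DR · Δt = 251.0 × 1800 = 4.52 × 10^5 ft³.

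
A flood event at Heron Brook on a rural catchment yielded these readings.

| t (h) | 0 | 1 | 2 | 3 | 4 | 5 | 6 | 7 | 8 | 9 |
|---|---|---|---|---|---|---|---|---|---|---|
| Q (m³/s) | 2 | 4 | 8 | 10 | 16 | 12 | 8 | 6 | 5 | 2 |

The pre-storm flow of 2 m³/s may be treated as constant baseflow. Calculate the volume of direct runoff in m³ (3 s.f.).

Direct-runoff ordinates (Q − Q_b): 0.0, 2.0, 6.0, 8.0, 14.0, 10.0, 6.0, 4.0, 3.0, 0.0 m³/s.
ΣQ_DR = 53.00 m³/s.
With Δt = 1 h = 3600 s, V = ΣQ_DR · Δt = 53.00 × 3600 = 1.91 × 10^5 m³.

V ≈ 1.91 × 10^5 m³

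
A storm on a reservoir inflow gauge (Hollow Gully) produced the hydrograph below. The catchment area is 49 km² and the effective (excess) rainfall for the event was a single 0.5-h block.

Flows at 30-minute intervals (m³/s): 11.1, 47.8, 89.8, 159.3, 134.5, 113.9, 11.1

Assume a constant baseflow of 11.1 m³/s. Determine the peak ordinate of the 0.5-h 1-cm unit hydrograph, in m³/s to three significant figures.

U_p ≈ 82.4 m³/s

Direct runoff: 0.0, 36.7, 78.7, 148.2, 123.4, 102.8, 0.0 m³/s; ΣQ_DR = 489.8 m³/s, peak = 148.2 m³/s.
Runoff depth d = ΣQ_DR·Δt / A = 489.8 × 1800 / (49 km²) = 17.99 mm.
The 1-cm UH is the DRH scaled by (10 mm)/d, so U_p = 148.2 × 10/17.99 = 82.4 m³/s.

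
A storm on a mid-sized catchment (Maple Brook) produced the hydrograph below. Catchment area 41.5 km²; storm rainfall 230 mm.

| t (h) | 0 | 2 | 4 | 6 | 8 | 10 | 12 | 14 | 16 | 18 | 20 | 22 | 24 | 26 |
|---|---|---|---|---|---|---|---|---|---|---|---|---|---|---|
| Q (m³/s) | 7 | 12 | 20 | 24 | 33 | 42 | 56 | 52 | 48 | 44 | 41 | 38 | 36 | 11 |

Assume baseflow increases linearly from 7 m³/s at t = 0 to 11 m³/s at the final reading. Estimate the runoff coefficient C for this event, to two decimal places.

C ≈ 0.25

ΣQ_DR = 338.0 m³/s; V = ΣQ_DR·Δt = 2.434 × 10^6 m³.
Runoff depth d = V / A = 58.64 mm.
C = d / P = 58.64 / 230 = 0.25.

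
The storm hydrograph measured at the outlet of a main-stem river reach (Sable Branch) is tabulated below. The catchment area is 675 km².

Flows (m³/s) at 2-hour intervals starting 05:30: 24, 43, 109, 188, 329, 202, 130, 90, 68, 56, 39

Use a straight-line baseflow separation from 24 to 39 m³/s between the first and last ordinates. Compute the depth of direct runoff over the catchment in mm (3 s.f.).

Direct runoff: 0.00, 17.50, 82.00, 159.50, 299.00, 170.50, 97.00, 55.50, 32.00, 18.50, 0.00 m³/s; ΣQ_DR = 931.5 m³/s.
V = ΣQ_DR · Δt = 931.5 × 7200 s = 6.707 × 10^6 m³.
Over A = 675 km², depth = V / A = 9.94 mm.

d ≈ 9.94 mm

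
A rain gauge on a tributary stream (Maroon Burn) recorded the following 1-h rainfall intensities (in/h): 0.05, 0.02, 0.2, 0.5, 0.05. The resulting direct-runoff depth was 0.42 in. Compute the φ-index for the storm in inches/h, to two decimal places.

φ ≈ 0.14 in/h

Only the 2 blocks with intensity above φ contribute runoff: 0.2, 0.5 in/h.
Σ(I−φ)·Δt = d  ⇒  (0.2+0.5 − 2φ)·1 = 0.42
φ = (0.7000 − 0.42/1) / 2 = 0.14 in/h.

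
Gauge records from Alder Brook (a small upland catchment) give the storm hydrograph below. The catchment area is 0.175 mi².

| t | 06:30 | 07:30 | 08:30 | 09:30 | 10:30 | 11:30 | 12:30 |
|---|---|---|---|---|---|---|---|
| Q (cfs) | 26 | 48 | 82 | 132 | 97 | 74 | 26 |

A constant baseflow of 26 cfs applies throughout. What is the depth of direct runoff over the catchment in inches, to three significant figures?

Direct runoff: 0.0, 22.0, 56.0, 106.0, 71.0, 48.0, 0.0 cfs; ΣQ_DR = 303.0 cfs.
V = ΣQ_DR · Δt = 303.0 × 3600 s = 1.091 × 10^6 ft³.
Over A = 0.175 mi², depth = V / A = 2.68 in.

d ≈ 2.68 in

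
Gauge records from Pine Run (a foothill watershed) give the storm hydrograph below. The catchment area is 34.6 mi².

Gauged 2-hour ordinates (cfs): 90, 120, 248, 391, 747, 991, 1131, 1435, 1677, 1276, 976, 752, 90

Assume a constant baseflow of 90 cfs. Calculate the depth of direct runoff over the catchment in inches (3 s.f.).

Direct runoff: 0.0, 30.0, 158.0, 301.0, 657.0, 901.0, 1041.0, 1345.0, 1587.0, 1186.0, 886.0, 662.0, 0.0 cfs; ΣQ_DR = 8754 cfs.
V = ΣQ_DR · Δt = 8754 × 7200 s = 6.303 × 10^7 ft³.
Over A = 34.6 mi², depth = V / A = 0.784 in.

d ≈ 0.784 in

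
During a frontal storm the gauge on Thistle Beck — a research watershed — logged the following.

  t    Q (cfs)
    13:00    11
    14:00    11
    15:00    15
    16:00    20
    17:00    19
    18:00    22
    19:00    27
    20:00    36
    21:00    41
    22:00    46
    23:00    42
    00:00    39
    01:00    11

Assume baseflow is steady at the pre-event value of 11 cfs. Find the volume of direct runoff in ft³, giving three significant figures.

V ≈ 7.09 × 10^5 ft³

Direct-runoff ordinates (Q − Q_b): 0.0, 0.0, 4.0, 9.0, 8.0, 11.0, 16.0, 25.0, 30.0, 35.0, 31.0, 28.0, 0.0 cfs.
ΣQ_DR = 197.0 cfs.
With Δt = 1 h = 3600 s, V = ΣQ_DR · Δt = 197.0 × 3600 = 7.09 × 10^5 ft³.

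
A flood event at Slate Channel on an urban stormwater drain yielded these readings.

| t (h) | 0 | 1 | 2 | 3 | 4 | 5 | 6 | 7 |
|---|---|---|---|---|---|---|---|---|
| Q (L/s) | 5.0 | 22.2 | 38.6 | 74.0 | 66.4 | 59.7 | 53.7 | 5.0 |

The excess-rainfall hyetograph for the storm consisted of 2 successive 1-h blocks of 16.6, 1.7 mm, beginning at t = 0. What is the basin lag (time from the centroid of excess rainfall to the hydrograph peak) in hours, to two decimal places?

Centroid of excess rainfall: t_c = Σ P_i·t̄_i / ΣP_i = 0.5929 h (block centres at 0.5, 1.5 h).
Hydrograph peak occurs at t = 3 h, so basin lag t_L = 3 − 0.5929 = 2.41 h.

t_L ≈ 2.41 h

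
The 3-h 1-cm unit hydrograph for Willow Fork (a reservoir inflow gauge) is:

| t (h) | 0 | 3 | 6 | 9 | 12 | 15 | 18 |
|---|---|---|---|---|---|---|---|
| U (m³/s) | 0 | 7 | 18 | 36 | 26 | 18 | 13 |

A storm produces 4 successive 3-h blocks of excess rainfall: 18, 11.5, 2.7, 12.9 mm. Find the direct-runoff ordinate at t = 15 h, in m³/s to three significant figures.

By discrete convolution, Q_j = Σ (P_i / 10 mm) · U_{j−i}.
At t = 15 h (j=5): Q = (18/10)·18 + (11.5/10)·26 + (2.7/10)·36 + (12.9/10)·18 = 95.2 m³/s.

Q ≈ 95.2 m³/s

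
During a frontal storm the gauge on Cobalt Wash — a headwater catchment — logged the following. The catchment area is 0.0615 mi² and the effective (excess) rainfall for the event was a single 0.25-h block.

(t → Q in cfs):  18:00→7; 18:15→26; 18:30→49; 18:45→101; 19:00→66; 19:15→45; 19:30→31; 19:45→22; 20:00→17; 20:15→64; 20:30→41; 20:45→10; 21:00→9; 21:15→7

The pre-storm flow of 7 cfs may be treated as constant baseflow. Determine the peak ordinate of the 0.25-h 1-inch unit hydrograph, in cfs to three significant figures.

U_p ≈ 37.6 cfs

Direct runoff: 0.0, 19.0, 42.0, 94.0, 59.0, 38.0, 24.0, 15.0, 10.0, 57.0, 34.0, 3.0, 2.0, 0.0 cfs; ΣQ_DR = 397.0 cfs, peak = 94.0 cfs.
Runoff depth d = ΣQ_DR·Δt / A = 397.0 × 900 / (0.0615 mi²) = 2.501 in.
The 1-inch UH is the DRH scaled by (1 in)/d, so U_p = 94.0 × 1/2.501 = 37.6 cfs.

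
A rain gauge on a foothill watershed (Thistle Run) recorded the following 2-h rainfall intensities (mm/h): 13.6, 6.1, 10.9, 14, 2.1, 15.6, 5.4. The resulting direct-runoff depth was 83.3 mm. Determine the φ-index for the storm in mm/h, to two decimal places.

φ ≈ 3.99 mm/h

Only the 6 blocks with intensity above φ contribute runoff: 13.6, 6.1, 10.9, 14, 15.6, 5.4 mm/h.
Σ(I−φ)·Δt = d  ⇒  (13.6+6.1+10.9+14+15.6+5.4 − 6φ)·2 = 83.3
φ = (65.60 − 83.3/2) / 6 = 3.99 mm/h.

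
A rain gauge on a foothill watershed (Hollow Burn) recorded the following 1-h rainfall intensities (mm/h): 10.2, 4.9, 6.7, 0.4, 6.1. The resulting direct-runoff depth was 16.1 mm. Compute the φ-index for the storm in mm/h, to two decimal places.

φ ≈ 2.95 mm/h

Only the 4 blocks with intensity above φ contribute runoff: 10.2, 4.9, 6.7, 6.1 mm/h.
Σ(I−φ)·Δt = d  ⇒  (10.2+4.9+6.7+6.1 − 4φ)·1 = 16.1
φ = (27.90 − 16.1/1) / 4 = 2.95 mm/h.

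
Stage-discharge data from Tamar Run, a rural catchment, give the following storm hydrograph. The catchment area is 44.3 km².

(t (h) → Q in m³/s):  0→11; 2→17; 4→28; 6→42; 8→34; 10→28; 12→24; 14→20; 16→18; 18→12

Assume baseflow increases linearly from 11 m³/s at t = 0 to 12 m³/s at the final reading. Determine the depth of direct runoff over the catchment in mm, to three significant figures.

d ≈ 19.3 mm

Direct runoff: 0.00, 5.89, 16.78, 30.67, 22.56, 16.44, 12.33, 8.22, 6.11, 0.00 m³/s; ΣQ_DR = 119.0 m³/s.
V = ΣQ_DR · Δt = 119.0 × 7200 s = 8.568 × 10^5 m³.
Over A = 44.3 km², depth = V / A = 19.3 mm.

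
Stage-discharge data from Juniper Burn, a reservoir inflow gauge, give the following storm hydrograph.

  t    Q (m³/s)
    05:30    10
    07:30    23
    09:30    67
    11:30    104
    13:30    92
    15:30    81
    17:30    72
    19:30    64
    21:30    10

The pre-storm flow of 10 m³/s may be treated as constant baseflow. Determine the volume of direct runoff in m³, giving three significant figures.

V ≈ 3.12 × 10^6 m³

Direct-runoff ordinates (Q − Q_b): 0.0, 13.0, 57.0, 94.0, 82.0, 71.0, 62.0, 54.0, 0.0 m³/s.
ΣQ_DR = 433.0 m³/s.
With Δt = 2 h = 7200 s, V = ΣQ_DR · Δt = 433.0 × 7200 = 3.12 × 10^6 m³.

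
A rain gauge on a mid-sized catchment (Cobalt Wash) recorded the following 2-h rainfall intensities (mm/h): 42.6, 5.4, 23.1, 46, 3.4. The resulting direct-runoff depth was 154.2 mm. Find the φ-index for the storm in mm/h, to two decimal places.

φ ≈ 11.53 mm/h

Only the 3 blocks with intensity above φ contribute runoff: 42.6, 23.1, 46 mm/h.
Σ(I−φ)·Δt = d  ⇒  (42.6+23.1+46 − 3φ)·2 = 154.2
φ = (111.7 − 154.2/2) / 3 = 11.53 mm/h.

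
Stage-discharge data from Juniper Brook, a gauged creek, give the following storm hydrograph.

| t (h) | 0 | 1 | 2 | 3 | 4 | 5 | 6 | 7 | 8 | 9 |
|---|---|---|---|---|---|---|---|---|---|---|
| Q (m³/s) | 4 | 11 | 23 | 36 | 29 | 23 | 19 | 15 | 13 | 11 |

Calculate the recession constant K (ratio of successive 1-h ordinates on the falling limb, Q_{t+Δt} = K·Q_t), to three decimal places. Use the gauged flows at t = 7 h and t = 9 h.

K ≈ 0.856

Using the recession-limb readings at t = 7 h and t = 9 h: Q falls from 15 to 11 m³/s over 2 intervals.
K = (Q₂/Q₁)^(1/2) = (11/15)^(1/2) = 0.856.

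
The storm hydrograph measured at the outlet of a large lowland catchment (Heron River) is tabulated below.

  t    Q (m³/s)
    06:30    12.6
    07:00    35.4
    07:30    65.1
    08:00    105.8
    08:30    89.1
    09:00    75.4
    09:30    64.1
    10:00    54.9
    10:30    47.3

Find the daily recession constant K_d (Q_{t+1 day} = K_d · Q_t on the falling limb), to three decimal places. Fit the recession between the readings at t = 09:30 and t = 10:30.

Between t = 09:30 and t = 10:30 the flow falls from 64.1 to 47.3 m³/s over 2×0.5 h = 1 h.
Per-interval ratio K = (47.3/64.1)^(1/2) = 0.8590; K_d = K^(24/0.5) = 0.001.

K_d ≈ 0.001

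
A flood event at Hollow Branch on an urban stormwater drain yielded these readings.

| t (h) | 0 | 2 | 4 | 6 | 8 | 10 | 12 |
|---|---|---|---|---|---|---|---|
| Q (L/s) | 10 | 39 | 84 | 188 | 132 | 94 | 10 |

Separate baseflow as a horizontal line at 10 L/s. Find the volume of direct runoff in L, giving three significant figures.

V ≈ 3.51 × 10^6 L

Direct-runoff ordinates (Q − Q_b): 0.0, 29.0, 74.0, 178.0, 122.0, 84.0, 0.0 L/s.
ΣQ_DR = 487.0 L/s.
With Δt = 2 h = 7200 s, V = ΣQ_DR · Δt = 487.0 × 7200 = 3.51 × 10^6 L.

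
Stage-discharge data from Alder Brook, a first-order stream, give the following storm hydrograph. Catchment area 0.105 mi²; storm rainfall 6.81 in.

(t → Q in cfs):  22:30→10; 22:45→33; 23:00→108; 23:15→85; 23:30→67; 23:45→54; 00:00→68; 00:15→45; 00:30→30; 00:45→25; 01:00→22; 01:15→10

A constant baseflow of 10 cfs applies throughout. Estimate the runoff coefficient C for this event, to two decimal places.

ΣQ_DR = 437.0 cfs; V = ΣQ_DR·Δt = 3.933 × 10^5 ft³.
Runoff depth d = V / A = 1.612 in.
C = d / P = 1.612 / 6.81 = 0.24.

C ≈ 0.24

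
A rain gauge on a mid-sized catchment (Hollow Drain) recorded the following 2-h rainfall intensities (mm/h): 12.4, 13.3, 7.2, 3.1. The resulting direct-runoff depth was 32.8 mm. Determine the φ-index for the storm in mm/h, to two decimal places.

φ ≈ 5.50 mm/h

Only the 3 blocks with intensity above φ contribute runoff: 12.4, 13.3, 7.2 mm/h.
Σ(I−φ)·Δt = d  ⇒  (12.4+13.3+7.2 − 3φ)·2 = 32.8
φ = (32.90 − 32.8/2) / 3 = 5.50 mm/h.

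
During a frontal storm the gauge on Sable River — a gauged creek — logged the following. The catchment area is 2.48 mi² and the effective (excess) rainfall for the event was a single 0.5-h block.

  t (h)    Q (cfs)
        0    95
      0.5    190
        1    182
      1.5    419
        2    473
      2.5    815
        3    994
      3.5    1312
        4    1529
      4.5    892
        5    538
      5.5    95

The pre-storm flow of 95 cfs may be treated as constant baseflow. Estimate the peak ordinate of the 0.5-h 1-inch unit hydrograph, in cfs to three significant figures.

Direct runoff: 0.0, 95.0, 87.0, 324.0, 378.0, 720.0, 899.0, 1217.0, 1434.0, 797.0, 443.0, 0.0 cfs; ΣQ_DR = 6394 cfs, peak = 1434.0 cfs.
Runoff depth d = ΣQ_DR·Δt / A = 6394 × 1800 / (2.48 mi²) = 1.998 in.
The 1-inch UH is the DRH scaled by (1 in)/d, so U_p = 1434.0 × 1/1.998 = 718 cfs.

U_p ≈ 718 cfs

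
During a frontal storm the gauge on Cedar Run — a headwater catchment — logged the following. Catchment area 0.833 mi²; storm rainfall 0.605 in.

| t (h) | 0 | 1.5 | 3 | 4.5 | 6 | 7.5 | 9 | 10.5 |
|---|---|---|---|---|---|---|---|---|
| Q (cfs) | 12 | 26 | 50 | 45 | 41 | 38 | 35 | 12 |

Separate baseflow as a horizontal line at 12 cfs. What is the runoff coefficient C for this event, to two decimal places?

C ≈ 0.75

ΣQ_DR = 163.0 cfs; V = ΣQ_DR·Δt = 8.802 × 10^5 ft³.
Runoff depth d = V / A = 0.4548 in.
C = d / P = 0.4548 / 0.605 = 0.75.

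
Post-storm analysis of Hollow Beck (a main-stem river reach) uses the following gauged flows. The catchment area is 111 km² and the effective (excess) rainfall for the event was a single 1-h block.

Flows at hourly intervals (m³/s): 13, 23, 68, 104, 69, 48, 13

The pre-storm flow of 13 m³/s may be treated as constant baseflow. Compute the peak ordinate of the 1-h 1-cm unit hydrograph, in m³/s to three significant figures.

Direct runoff: 0.0, 10.0, 55.0, 91.0, 56.0, 35.0, 0.0 m³/s; ΣQ_DR = 247.0 m³/s, peak = 91.0 m³/s.
Runoff depth d = ΣQ_DR·Δt / A = 247.0 × 3600 / (111 km²) = 8.011 mm.
The 1-cm UH is the DRH scaled by (10 mm)/d, so U_p = 91.0 × 10/8.011 = 114 m³/s.

U_p ≈ 114 m³/s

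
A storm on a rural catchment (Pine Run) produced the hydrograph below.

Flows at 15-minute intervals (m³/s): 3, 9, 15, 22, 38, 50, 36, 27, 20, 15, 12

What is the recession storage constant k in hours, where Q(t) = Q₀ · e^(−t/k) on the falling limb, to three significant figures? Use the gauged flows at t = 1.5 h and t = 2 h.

On the falling limb, Q drops from 36 to 20 m³/s between t = 1.5 h and t = 2 h (Δt = 0.5 h).
k = −Δt / ln(Q₂/Q₁) = −0.5 / ln(20/36) = 0.851 h.

k ≈ 0.851 h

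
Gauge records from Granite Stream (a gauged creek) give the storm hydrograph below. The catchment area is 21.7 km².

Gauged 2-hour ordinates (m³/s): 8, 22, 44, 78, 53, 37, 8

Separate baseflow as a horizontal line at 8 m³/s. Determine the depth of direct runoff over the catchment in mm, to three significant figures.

Direct runoff: 0.0, 14.0, 36.0, 70.0, 45.0, 29.0, 0.0 m³/s; ΣQ_DR = 194.0 m³/s.
V = ΣQ_DR · Δt = 194.0 × 7200 s = 1.397 × 10^6 m³.
Over A = 21.7 km², depth = V / A = 64.4 mm.

d ≈ 64.4 mm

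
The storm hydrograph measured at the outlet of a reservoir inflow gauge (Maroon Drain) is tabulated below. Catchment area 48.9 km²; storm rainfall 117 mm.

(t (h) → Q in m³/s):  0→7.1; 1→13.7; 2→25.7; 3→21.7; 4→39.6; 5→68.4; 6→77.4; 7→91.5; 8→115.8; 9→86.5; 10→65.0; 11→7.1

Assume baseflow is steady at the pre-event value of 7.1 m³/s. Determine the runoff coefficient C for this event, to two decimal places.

C ≈ 0.34

ΣQ_DR = 534.3 m³/s; V = ΣQ_DR·Δt = 1.923 × 10^6 m³.
Runoff depth d = V / A = 39.33 mm.
C = d / P = 39.33 / 117 = 0.34.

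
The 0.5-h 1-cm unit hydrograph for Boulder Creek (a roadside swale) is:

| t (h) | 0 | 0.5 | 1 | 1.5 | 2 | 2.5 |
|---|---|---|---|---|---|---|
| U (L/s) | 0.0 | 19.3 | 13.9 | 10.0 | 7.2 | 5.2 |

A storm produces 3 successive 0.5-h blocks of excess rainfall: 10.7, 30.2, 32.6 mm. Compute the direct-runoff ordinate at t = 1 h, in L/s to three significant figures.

Q ≈ 73.2 L/s

By discrete convolution, Q_j = Σ (P_i / 10 mm) · U_{j−i}.
At t = 1 h (j=2): Q = (10.7/10)·13.9 + (30.2/10)·19.3 + (32.6/10)·0.0 = 73.2 L/s.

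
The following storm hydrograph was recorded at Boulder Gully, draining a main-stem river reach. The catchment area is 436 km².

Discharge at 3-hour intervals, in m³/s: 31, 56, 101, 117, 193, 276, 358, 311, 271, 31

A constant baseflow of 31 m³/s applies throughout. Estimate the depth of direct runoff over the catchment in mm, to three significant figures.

Direct runoff: 0.0, 25.0, 70.0, 86.0, 162.0, 245.0, 327.0, 280.0, 240.0, 0.0 m³/s; ΣQ_DR = 1435 m³/s.
V = ΣQ_DR · Δt = 1435 × 10800 s = 1.550 × 10^7 m³.
Over A = 436 km², depth = V / A = 35.5 mm.

d ≈ 35.5 mm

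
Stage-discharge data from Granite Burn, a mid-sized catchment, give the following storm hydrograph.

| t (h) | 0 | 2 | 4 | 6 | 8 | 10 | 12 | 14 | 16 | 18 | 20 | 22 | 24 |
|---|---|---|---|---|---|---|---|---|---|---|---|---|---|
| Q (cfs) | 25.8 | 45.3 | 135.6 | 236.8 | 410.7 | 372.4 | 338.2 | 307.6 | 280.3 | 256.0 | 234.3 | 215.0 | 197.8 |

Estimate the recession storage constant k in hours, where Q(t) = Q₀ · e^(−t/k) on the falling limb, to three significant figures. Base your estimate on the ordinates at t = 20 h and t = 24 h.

On the falling limb, Q drops from 234.3 to 197.8 cfs between t = 20 h and t = 24 h (Δt = 4 h).
k = −Δt / ln(Q₂/Q₁) = −4 / ln(197.8/234.3) = 23.6 h.

k ≈ 23.6 h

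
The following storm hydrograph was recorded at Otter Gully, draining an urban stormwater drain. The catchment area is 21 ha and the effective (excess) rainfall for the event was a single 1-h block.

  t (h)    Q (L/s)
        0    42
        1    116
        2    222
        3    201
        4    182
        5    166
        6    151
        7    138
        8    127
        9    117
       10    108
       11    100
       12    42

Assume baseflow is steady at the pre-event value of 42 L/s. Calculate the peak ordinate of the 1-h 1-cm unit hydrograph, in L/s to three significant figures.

Direct runoff: 0.0, 74.0, 180.0, 159.0, 140.0, 124.0, 109.0, 96.0, 85.0, 75.0, 66.0, 58.0, 0.0 L/s; ΣQ_DR = 1166 L/s, peak = 180.0 L/s.
Runoff depth d = ΣQ_DR·Δt / A = 1166 × 3600 / (21 ha) = 19.99 mm.
The 1-cm UH is the DRH scaled by (10 mm)/d, so U_p = 180.0 × 10/19.99 = 90.1 L/s.

U_p ≈ 90.1 L/s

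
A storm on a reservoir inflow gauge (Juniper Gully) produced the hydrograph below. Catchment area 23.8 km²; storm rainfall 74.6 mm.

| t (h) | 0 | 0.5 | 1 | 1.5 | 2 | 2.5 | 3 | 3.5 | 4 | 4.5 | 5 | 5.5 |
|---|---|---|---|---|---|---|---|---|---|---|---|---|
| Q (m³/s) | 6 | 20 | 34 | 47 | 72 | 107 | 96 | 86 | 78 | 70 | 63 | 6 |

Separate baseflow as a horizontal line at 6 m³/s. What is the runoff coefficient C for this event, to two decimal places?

ΣQ_DR = 613.0 m³/s; V = ΣQ_DR·Δt = 1.103 × 10^6 m³.
Runoff depth d = V / A = 46.36 mm.
C = d / P = 46.36 / 74.6 = 0.62.

C ≈ 0.62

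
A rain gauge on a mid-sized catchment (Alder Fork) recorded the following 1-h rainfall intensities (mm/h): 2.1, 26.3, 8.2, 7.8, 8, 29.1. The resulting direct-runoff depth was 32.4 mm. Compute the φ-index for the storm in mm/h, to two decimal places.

φ ≈ 11.50 mm/h

Only the 2 blocks with intensity above φ contribute runoff: 26.3, 29.1 mm/h.
Σ(I−φ)·Δt = d  ⇒  (26.3+29.1 − 2φ)·1 = 32.4
φ = (55.40 − 32.4/1) / 2 = 11.50 mm/h.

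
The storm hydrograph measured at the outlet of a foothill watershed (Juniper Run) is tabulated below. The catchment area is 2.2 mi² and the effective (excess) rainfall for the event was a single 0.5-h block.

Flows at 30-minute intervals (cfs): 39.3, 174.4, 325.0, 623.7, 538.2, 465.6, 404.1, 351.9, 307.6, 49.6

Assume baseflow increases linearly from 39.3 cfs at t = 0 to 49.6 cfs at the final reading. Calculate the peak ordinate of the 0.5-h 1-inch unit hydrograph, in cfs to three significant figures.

U_p ≈ 582 cfs

Direct runoff: 0.00, 133.96, 283.41, 580.97, 494.32, 420.58, 357.93, 304.59, 259.14, 0.00 cfs; ΣQ_DR = 2835 cfs, peak = 580.97 cfs.
Runoff depth d = ΣQ_DR·Δt / A = 2835 × 1800 / (2.2 mi²) = 0.9984 in.
The 1-inch UH is the DRH scaled by (1 in)/d, so U_p = 580.97 × 1/0.9984 = 582 cfs.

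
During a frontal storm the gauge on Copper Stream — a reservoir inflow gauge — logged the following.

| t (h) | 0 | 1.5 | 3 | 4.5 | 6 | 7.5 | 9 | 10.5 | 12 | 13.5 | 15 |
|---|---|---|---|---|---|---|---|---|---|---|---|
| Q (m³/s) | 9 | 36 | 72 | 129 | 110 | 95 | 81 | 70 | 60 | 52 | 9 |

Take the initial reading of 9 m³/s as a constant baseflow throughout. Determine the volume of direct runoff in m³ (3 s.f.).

V ≈ 3.37 × 10^6 m³

Direct-runoff ordinates (Q − Q_b): 0.0, 27.0, 63.0, 120.0, 101.0, 86.0, 72.0, 61.0, 51.0, 43.0, 0.0 m³/s.
ΣQ_DR = 624.0 m³/s.
With Δt = 1.5 h = 5400 s, V = ΣQ_DR · Δt = 624.0 × 5400 = 3.37 × 10^6 m³.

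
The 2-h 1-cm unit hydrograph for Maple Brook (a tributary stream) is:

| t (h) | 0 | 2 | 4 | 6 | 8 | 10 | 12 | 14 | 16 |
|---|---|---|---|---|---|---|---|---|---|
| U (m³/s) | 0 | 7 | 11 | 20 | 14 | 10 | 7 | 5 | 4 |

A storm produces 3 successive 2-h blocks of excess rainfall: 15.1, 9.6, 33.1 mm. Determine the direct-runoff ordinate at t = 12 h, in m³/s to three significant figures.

Q ≈ 66.5 m³/s

By discrete convolution, Q_j = Σ (P_i / 10 mm) · U_{j−i}.
At t = 12 h (j=6): Q = (15.1/10)·7 + (9.6/10)·10 + (33.1/10)·14 = 66.5 m³/s.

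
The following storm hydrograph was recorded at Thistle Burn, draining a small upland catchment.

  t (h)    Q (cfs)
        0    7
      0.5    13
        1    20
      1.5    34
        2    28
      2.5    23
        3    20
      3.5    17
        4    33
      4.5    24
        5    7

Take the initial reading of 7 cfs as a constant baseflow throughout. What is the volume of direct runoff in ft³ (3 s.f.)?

Direct-runoff ordinates (Q − Q_b): 0.0, 6.0, 13.0, 27.0, 21.0, 16.0, 13.0, 10.0, 26.0, 17.0, 0.0 cfs.
ΣQ_DR = 149.0 cfs.
With Δt = 0.5 h = 1800 s, V = ΣQ_DR · Δt = 149.0 × 1800 = 2.68 × 10^5 ft³.

V ≈ 2.68 × 10^5 ft³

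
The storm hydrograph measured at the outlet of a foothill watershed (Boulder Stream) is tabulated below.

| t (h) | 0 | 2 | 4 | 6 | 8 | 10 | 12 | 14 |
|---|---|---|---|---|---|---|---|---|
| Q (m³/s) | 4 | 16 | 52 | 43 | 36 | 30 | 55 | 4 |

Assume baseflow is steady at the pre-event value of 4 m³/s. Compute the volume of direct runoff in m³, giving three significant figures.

V ≈ 1.50 × 10^6 m³

Direct-runoff ordinates (Q − Q_b): 0.0, 12.0, 48.0, 39.0, 32.0, 26.0, 51.0, 0.0 m³/s.
ΣQ_DR = 208.0 m³/s.
With Δt = 2 h = 7200 s, V = ΣQ_DR · Δt = 208.0 × 7200 = 1.50 × 10^6 m³.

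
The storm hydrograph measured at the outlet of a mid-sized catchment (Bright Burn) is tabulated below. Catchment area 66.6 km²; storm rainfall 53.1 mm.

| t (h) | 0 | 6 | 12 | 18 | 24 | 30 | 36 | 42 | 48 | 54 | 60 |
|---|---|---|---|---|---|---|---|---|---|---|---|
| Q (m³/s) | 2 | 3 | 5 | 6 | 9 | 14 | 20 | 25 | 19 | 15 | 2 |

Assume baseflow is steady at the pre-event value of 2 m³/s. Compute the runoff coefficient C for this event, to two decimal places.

C ≈ 0.60

ΣQ_DR = 98.00 m³/s; V = ΣQ_DR·Δt = 2.117 × 10^6 m³.
Runoff depth d = V / A = 31.78 mm.
C = d / P = 31.78 / 53.1 = 0.60.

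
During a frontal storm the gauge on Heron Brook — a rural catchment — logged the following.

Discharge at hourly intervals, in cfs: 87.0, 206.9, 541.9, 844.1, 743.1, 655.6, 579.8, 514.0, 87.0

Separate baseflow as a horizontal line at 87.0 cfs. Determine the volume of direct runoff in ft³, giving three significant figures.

V ≈ 1.25 × 10^7 ft³

Direct-runoff ordinates (Q − Q_b): 0.0, 119.9, 454.9, 757.1, 656.1, 568.6, 492.8, 427.0, 0.0 cfs.
ΣQ_DR = 3476 cfs.
With Δt = 1 h = 3600 s, V = ΣQ_DR · Δt = 3476 × 3600 = 1.25 × 10^7 ft³.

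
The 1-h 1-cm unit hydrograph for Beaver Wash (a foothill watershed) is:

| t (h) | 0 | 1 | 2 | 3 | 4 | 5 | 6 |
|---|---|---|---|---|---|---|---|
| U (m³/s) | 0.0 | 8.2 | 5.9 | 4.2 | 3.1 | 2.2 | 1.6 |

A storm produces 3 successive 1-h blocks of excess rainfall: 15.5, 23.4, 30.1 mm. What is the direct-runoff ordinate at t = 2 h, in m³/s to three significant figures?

Q ≈ 28.3 m³/s

By discrete convolution, Q_j = Σ (P_i / 10 mm) · U_{j−i}.
At t = 2 h (j=2): Q = (15.5/10)·5.9 + (23.4/10)·8.2 + (30.1/10)·0.0 = 28.3 m³/s.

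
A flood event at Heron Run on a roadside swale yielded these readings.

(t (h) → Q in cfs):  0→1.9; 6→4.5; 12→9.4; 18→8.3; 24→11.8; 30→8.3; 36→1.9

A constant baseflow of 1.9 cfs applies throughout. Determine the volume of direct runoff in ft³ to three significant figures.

V ≈ 7.08 × 10^5 ft³

Direct-runoff ordinates (Q − Q_b): 0.0, 2.6, 7.5, 6.4, 9.9, 6.4, 0.0 cfs.
ΣQ_DR = 32.80 cfs.
With Δt = 6 h = 21600 s, V = ΣQ_DR · Δt = 32.80 × 21600 = 7.08 × 10^5 ft³.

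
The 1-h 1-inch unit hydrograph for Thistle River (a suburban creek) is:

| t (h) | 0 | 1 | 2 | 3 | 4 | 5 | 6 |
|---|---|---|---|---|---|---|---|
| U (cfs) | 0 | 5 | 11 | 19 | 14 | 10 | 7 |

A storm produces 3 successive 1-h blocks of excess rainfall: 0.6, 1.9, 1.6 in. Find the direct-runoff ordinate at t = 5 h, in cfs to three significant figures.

By discrete convolution, Q_j = Σ (P_i / 1 in) · U_{j−i}.
At t = 5 h (j=5): Q = (0.6/1)·10 + (1.9/1)·14 + (1.6/1)·19 = 63.0 cfs.

Q ≈ 63.0 cfs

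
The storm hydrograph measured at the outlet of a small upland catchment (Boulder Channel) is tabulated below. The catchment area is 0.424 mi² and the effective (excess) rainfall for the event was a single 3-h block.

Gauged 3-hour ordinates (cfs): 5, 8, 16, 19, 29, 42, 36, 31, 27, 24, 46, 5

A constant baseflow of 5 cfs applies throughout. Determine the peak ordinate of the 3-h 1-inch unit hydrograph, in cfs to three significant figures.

Direct runoff: 0.0, 3.0, 11.0, 14.0, 24.0, 37.0, 31.0, 26.0, 22.0, 19.0, 41.0, 0.0 cfs; ΣQ_DR = 228.0 cfs, peak = 41.0 cfs.
Runoff depth d = ΣQ_DR·Δt / A = 228.0 × 10800 / (0.424 mi²) = 2.500 in.
The 1-inch UH is the DRH scaled by (1 in)/d, so U_p = 41.0 × 1/2.500 = 16.4 cfs.

U_p ≈ 16.4 cfs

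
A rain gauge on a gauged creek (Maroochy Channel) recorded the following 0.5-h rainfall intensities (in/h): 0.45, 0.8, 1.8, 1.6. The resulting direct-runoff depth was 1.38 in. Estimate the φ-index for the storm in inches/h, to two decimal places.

φ ≈ 0.48 in/h

Only the 3 blocks with intensity above φ contribute runoff: 0.8, 1.8, 1.6 in/h.
Σ(I−φ)·Δt = d  ⇒  (0.8+1.8+1.6 − 3φ)·0.5 = 1.38
φ = (4.200 − 1.38/0.5) / 3 = 0.48 in/h.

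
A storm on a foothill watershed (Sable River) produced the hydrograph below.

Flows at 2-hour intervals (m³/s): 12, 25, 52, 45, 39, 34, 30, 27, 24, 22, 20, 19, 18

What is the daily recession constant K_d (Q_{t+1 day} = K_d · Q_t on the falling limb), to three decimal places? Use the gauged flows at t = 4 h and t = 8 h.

K_d ≈ 0.178

Between t = 4 h and t = 8 h the flow falls from 52 to 39 m³/s over 2×2 h = 4 h.
Per-interval ratio K = (39/52)^(1/2) = 0.8660; K_d = K^(24/2) = 0.178.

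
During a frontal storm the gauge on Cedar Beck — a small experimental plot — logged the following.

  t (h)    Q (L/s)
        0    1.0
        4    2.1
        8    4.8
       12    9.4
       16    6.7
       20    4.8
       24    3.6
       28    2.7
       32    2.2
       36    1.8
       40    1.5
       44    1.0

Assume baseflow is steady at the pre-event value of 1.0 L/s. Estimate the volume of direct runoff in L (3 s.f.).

V ≈ 4.26 × 10^5 L

Direct-runoff ordinates (Q − Q_b): 0.0, 1.1, 3.8, 8.4, 5.7, 3.8, 2.6, 1.7, 1.2, 0.8, 0.5, 0.0 L/s.
ΣQ_DR = 29.60 L/s.
With Δt = 4 h = 14400 s, V = ΣQ_DR · Δt = 29.60 × 14400 = 4.26 × 10^5 L.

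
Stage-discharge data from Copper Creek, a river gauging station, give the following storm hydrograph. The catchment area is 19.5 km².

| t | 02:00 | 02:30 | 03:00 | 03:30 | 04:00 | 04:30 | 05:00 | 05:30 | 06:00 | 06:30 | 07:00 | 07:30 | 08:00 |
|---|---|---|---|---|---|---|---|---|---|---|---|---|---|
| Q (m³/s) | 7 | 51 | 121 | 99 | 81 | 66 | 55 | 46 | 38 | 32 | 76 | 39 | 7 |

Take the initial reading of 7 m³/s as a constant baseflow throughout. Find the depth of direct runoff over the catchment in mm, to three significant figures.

d ≈ 57.9 mm

Direct runoff: 0.0, 44.0, 114.0, 92.0, 74.0, 59.0, 48.0, 39.0, 31.0, 25.0, 69.0, 32.0, 0.0 m³/s; ΣQ_DR = 627.0 m³/s.
V = ΣQ_DR · Δt = 627.0 × 1800 s = 1.129 × 10^6 m³.
Over A = 19.5 km², depth = V / A = 57.9 mm.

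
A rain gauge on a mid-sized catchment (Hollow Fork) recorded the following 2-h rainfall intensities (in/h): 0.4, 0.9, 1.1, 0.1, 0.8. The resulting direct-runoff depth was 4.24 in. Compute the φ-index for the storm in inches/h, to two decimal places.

φ ≈ 0.27 in/h

Only the 4 blocks with intensity above φ contribute runoff: 0.4, 0.9, 1.1, 0.8 in/h.
Σ(I−φ)·Δt = d  ⇒  (0.4+0.9+1.1+0.8 − 4φ)·2 = 4.24
φ = (3.200 − 4.24/2) / 4 = 0.27 in/h.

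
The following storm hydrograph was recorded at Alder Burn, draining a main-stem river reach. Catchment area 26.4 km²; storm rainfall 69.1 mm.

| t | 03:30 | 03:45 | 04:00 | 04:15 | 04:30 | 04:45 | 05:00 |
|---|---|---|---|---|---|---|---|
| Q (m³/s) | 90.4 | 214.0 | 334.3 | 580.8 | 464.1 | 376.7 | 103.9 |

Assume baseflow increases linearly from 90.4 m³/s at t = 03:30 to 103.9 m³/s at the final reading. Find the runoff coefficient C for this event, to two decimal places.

C ≈ 0.73

ΣQ_DR = 1484 m³/s; V = ΣQ_DR·Δt = 1.336 × 10^6 m³.
Runoff depth d = V / A = 50.60 mm.
C = d / P = 50.60 / 69.1 = 0.73.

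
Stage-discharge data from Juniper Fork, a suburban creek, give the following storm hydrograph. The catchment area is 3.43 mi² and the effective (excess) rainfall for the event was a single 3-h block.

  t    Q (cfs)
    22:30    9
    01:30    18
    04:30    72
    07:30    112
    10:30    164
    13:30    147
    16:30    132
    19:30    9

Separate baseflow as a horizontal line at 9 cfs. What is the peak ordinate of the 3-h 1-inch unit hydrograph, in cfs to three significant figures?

Direct runoff: 0.0, 9.0, 63.0, 103.0, 155.0, 138.0, 123.0, 0.0 cfs; ΣQ_DR = 591.0 cfs, peak = 155.0 cfs.
Runoff depth d = ΣQ_DR·Δt / A = 591.0 × 10800 / (3.43 mi²) = 0.8010 in.
The 1-inch UH is the DRH scaled by (1 in)/d, so U_p = 155.0 × 1/0.8010 = 194 cfs.

U_p ≈ 194 cfs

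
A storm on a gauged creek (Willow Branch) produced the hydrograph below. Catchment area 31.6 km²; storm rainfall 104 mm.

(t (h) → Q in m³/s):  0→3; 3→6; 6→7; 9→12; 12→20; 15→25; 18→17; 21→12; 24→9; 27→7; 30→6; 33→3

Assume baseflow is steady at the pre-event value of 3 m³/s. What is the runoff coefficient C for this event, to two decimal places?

ΣQ_DR = 91.00 m³/s; V = ΣQ_DR·Δt = 9.828 × 10^5 m³.
Runoff depth d = V / A = 31.10 mm.
C = d / P = 31.10 / 104 = 0.30.

C ≈ 0.30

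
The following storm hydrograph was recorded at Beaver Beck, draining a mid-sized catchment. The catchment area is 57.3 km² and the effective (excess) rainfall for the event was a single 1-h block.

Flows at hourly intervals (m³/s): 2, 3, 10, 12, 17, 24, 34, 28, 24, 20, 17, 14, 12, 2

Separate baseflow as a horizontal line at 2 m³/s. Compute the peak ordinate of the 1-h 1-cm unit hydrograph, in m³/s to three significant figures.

Direct runoff: 0.0, 1.0, 8.0, 10.0, 15.0, 22.0, 32.0, 26.0, 22.0, 18.0, 15.0, 12.0, 10.0, 0.0 m³/s; ΣQ_DR = 191.0 m³/s, peak = 32.0 m³/s.
Runoff depth d = ΣQ_DR·Δt / A = 191.0 × 3600 / (57.3 km²) = 12.00 mm.
The 1-cm UH is the DRH scaled by (10 mm)/d, so U_p = 32.0 × 10/12.00 = 26.7 m³/s.

U_p ≈ 26.7 m³/s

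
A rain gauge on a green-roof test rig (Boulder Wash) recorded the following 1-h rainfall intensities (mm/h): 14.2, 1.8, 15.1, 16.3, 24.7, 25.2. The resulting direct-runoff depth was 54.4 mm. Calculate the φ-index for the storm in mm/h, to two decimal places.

φ ≈ 8.22 mm/h

Only the 5 blocks with intensity above φ contribute runoff: 14.2, 15.1, 16.3, 24.7, 25.2 mm/h.
Σ(I−φ)·Δt = d  ⇒  (14.2+15.1+16.3+24.7+25.2 − 5φ)·1 = 54.4
φ = (95.50 − 54.4/1) / 5 = 8.22 mm/h.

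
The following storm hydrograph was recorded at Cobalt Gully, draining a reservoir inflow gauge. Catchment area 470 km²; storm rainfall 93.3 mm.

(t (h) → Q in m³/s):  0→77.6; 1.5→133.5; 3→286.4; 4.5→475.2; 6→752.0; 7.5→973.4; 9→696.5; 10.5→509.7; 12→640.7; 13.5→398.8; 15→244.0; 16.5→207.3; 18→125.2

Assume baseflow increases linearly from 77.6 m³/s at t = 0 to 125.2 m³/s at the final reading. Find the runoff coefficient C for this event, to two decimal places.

ΣQ_DR = 4202 m³/s; V = ΣQ_DR·Δt = 2.269 × 10^7 m³.
Runoff depth d = V / A = 48.28 mm.
C = d / P = 48.28 / 93.3 = 0.52.

C ≈ 0.52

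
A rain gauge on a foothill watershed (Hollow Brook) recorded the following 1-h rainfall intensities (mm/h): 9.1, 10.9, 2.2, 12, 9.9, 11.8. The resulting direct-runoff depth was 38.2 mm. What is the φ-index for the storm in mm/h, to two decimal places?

Only the 5 blocks with intensity above φ contribute runoff: 9.1, 10.9, 12, 9.9, 11.8 mm/h.
Σ(I−φ)·Δt = d  ⇒  (9.1+10.9+12+9.9+11.8 − 5φ)·1 = 38.2
φ = (53.70 − 38.2/1) / 5 = 3.10 mm/h.

φ ≈ 3.10 mm/h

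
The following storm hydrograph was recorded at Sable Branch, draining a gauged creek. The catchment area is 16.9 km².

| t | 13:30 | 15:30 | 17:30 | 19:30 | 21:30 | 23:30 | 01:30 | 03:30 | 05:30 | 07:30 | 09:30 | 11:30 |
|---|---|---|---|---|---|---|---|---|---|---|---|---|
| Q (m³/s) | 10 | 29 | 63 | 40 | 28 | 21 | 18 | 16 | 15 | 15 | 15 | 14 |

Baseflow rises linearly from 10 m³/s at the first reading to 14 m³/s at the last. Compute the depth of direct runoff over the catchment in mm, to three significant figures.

Direct runoff: 0.00, 18.64, 52.27, 28.91, 16.55, 9.18, 5.82, 3.45, 2.09, 1.73, 1.36, 0.00 m³/s; ΣQ_DR = 140.0 m³/s.
V = ΣQ_DR · Δt = 140.0 × 7200 s = 1.008 × 10^6 m³.
Over A = 16.9 km², depth = V / A = 59.6 mm.

d ≈ 59.6 mm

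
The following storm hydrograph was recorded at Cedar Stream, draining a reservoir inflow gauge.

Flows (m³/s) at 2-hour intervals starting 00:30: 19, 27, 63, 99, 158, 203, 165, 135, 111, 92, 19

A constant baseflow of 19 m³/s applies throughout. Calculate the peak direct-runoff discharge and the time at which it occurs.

Q_p = 184.0 m³/s at t = 10:30

Subtracting baseflow gives direct-runoff ordinates: 0.0, 8.0, 44.0, 80.0, 139.0, 184.0, 146.0, 116.0, 92.0, 73.0, 0.0 m³/s.
The maximum is 184.0 m³/s, occurring at the reading for t = 10:30.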